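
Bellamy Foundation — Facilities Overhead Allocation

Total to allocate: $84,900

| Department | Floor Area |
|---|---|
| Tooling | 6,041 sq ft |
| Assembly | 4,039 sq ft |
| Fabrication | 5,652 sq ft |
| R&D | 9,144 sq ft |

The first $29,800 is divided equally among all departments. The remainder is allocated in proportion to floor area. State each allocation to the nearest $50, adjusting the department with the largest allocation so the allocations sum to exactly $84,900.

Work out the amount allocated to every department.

Tooling: $20,850; Assembly: $16,400; Fabrication: $19,950; R&D: $27,700

First tranche $29,800 split equally: $7,450 each.
Remainder $55,100 by floor area (total 24,876): Tooling 13,380.73 → $13,400; Assembly 8,946.33 → $8,950; Fabrication 12,519.10 → $12,500; R&D 20,253.84 → $20,250.
Totals: Tooling $7,450 + $13,400 = $20,850; Assembly $7,450 + $8,950 = $16,400; Fabrication $7,450 + $12,500 = $19,950; R&D $7,450 + $20,250 = $27,700.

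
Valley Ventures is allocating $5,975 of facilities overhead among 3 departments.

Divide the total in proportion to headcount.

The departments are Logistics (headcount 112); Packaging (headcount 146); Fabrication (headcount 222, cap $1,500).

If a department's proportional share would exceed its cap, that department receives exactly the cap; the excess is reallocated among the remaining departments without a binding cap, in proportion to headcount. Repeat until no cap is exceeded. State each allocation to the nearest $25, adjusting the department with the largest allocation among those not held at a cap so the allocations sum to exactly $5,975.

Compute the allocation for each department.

Headcount total: 480.
Proportional shares (ignoring caps): Logistics 1,394.17; Packaging 1,817.40; Fabrication 2,763.44.
Held at cap: Fabrication ($1,500); remaining pool $4,475 reallocated over remaining headcount 258.
Redistributed shares: Logistics 1,942.64 → $1,950; Packaging 2,532.36 → $2,525.

Logistics: $1,950 · Packaging: $2,525 · Fabrication: $1,500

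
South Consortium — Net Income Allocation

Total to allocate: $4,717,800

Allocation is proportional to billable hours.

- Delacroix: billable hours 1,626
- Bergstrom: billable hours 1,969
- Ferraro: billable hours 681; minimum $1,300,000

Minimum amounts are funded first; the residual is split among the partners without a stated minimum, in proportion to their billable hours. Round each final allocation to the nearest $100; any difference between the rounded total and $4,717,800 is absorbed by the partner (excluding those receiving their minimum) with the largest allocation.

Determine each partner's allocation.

Fund the minimums — Ferraro $1,300,000. Remaining pool $3,417,800.
Remaining pool split over remaining billable hours 3,595: Delacroix 1,545,853.35 → $1,545,900; Bergstrom 1,871,946.65 → $1,871,900.

Delacroix: $1,545,900 · Bergstrom: $1,871,900 · Ferraro: $1,300,000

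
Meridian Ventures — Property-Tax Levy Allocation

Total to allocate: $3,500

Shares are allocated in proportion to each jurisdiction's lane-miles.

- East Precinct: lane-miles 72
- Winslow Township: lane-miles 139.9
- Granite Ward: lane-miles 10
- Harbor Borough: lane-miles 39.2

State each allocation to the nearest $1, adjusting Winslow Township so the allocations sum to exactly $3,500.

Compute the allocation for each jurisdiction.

East Precinct: $965; Winslow Township: $1,876; Granite Ward: $134; Harbor Borough: $525

Lane-miles total: 261.1.
Unrounded shares: East Precinct 72/261.1 × $3,500 = 965.15; Winslow Township 139.9/261.1 × $3,500 = 1,875.34; Granite Ward 10/261.1 × $3,500 = 134.05; Harbor Borough 39.2/261.1 × $3,500 = 525.47.
Rounded to nearest $1: East Precinct $965; Winslow Township $1,875; Granite Ward $134; Harbor Borough $525. Sum = $3,499.
Difference $3,500 − $3,499 = +$1 applied to Winslow Township: Winslow Township becomes $1,876.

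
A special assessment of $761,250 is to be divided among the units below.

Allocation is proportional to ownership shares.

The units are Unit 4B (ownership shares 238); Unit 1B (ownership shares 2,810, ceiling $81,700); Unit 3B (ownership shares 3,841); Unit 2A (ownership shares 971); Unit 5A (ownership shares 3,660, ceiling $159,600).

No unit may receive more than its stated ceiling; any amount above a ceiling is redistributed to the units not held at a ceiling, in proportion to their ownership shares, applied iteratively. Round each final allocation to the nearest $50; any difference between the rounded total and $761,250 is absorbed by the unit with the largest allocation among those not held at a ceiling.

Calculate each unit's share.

Unit 4B: $24,500; Unit 1B: $81,700; Unit 3B: $395,500; Unit 2A: $99,950; Unit 5A: $159,600

Ownership shares total: 11,520.
Unconstrained shares: Unit 4B 15,727.21; Unit 1B 185,686.85; Unit 3B 253,816.08; Unit 2A 64,164.39; Unit 5A 241,855.47.
Cap binds for Unit 1B ($81,700), Unit 5A ($159,600); residual $519,950 reallocated over remaining ownership shares 5,050.
Redistributed shares: Unit 4B 24,504.57 → $24,500; Unit 3B 395,470.88 → $395,450; Unit 2A 99,974.54 → $99,950.
Rounding difference +$50 applied to Unit 3B → $395,500.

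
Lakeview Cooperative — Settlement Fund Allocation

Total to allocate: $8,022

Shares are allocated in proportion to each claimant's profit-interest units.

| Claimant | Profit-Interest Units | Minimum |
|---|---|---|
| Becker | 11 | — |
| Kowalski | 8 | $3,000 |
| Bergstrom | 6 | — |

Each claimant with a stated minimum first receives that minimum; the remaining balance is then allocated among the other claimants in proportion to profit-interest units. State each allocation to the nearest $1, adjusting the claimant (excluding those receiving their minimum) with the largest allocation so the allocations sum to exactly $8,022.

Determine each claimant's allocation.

Becker: $3,250 · Kowalski: $3,000 · Bergstrom: $1,772

Fund the minimums — Kowalski $3,000. Remaining pool $5,022.
Remaining pool split over remaining profit-interest units 17: Becker 3,249.53 → $3,250; Bergstrom 1,772.47 → $1,772.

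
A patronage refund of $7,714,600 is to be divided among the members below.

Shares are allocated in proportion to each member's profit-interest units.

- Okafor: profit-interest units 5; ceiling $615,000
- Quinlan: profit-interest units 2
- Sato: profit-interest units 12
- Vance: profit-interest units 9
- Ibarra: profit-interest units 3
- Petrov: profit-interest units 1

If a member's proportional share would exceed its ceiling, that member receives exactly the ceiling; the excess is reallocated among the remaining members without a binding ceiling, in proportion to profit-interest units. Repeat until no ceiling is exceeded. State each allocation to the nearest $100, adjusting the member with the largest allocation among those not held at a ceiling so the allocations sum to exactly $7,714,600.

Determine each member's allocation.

Sum of profit-interest units: 32.
Unconstrained shares: Okafor 1,205,406.25; Quinlan 482,162.50; Sato 2,892,975.00; Vance 2,169,731.25; Ibarra 723,243.75; Petrov 241,081.25.
Held at cap: Okafor ($615,000); residual $7,099,600 reallocated over remaining profit-interest units 27.
Remaining shares: Quinlan 525,896.30 → $525,900; Sato 3,155,377.78 → $3,155,400; Vance 2,366,533.33 → $2,366,500; Ibarra 788,844.44 → $788,800; Petrov 262,948.15 → $262,900.
Rounding difference +$100 applied to Sato → $3,155,500.

Okafor: $615,000 | Quinlan: $525,900 | Sato: $3,155,500 | Vance: $2,366,500 | Ibarra: $788,800 | Petrov: $262,900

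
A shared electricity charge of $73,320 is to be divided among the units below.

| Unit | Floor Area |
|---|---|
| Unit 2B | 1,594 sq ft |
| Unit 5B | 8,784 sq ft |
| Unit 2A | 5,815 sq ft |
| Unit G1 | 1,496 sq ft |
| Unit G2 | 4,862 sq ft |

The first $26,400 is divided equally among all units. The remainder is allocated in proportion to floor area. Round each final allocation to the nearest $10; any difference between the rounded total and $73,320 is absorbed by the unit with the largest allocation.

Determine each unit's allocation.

Unit 2B: $8,600; Unit 5B: $23,550; Unit 2A: $17,380; Unit G1: $8,390; Unit G2: $15,400

First tranche $26,400 split equally: $5,280 each.
Remainder $46,920 by floor area (total 22,551): Unit 2B 3,316.50 → $3,320; Unit 5B 18,276.14 → $18,280; Unit 2A 12,098.79 → $12,100; Unit G1 3,112.60 → $3,110; Unit G2 10,115.96 → $10,120.
Rounding difference −$10 on remainder applied to Unit 5B.
Totals: Unit 2B $5,280 + $3,320 = $8,600; Unit 5B $5,280 + $18,270 = $23,550; Unit 2A $5,280 + $12,100 = $17,380; Unit G1 $5,280 + $3,110 = $8,390; Unit G2 $5,280 + $10,120 = $15,400.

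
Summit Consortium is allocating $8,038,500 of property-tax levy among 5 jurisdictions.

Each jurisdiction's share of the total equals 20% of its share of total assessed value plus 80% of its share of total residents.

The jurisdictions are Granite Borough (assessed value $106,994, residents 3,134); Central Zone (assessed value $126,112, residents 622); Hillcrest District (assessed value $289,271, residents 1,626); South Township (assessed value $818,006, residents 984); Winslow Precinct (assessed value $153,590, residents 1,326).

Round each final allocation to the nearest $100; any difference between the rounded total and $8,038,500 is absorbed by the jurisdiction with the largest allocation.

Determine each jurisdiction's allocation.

Granite Borough: $2,735,300 | Central Zone: $655,700 | Hillcrest District: $1,670,700 | South Township: $1,702,900 | Winslow Precinct: $1,273,900

Assessed value total 1,493,973; residents total 7,692.
Combined weights (20% assessed value + 80% residents): Granite Borough 0.3403; Central Zone 0.0816; Hillcrest District 0.2078; South Township 0.2118; Winslow Precinct 0.1585.
Pro-rata amounts: Granite Borough 2,735,280.14; Central Zone 655,727.42; Hillcrest District 1,670,688.31; South Township 1,702,936.62; Winslow Precinct 1,273,867.51.
After rounding ($100): Granite Borough $2,735,300; Central Zone $655,700; Hillcrest District $1,670,700; South Township $1,702,900; Winslow Precinct $1,273,900. Sum = $8,038,500.
Rounded total matches; no reconciliation needed.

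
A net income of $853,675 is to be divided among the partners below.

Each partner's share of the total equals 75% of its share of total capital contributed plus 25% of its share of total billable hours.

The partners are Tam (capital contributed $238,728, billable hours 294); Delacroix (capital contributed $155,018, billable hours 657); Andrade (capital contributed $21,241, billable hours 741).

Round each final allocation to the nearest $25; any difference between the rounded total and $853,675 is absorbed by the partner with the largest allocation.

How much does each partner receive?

Tam: $405,425; Delacroix: $322,025; Andrade: $126,225

Capital contributed total 414,987; billable hours total 1,692.
Composite weights (75% capital contributed + 25% billable hours): Tam 0.4749; Delacroix 0.3772; Andrade 0.1479.
Pro-rata amounts: Tam 405,401.19; Delacroix 322,037.16; Andrade 126,236.65.
At nearest $25: Tam $405,400; Delacroix $322,025; Andrade $126,225. Sum = $853,650.
Difference $853,675 − $853,650 = +$25 applied to largest allocation (Tam): Tam becomes $405,425.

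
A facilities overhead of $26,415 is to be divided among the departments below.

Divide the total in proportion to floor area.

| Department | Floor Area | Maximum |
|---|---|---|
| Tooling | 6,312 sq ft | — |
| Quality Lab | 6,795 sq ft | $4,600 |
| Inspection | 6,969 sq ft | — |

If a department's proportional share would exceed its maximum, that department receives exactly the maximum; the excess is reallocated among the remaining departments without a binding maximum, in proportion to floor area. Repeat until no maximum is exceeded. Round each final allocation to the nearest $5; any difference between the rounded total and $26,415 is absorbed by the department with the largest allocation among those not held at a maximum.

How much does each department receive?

Tooling: $10,370; Quality Lab: $4,600; Inspection: $11,445

Combined floor area = 20,076.
Pro-rata shares before constraints: Tooling 8,305.01; Quality Lab 8,940.52; Inspection 9,169.46.
Capped: Quality Lab ($4,600); remaining pool $21,815 reallocated over remaining floor area 13,281.
Shares after redistribution: Tooling 10,367.92 → $10,370; Inspection 11,447.08 → $11,445.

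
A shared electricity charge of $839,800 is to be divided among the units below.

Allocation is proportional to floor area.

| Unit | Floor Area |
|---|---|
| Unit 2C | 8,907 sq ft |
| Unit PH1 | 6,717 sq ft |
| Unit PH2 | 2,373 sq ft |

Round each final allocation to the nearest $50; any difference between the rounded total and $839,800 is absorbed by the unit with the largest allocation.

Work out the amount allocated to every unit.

Unit 2C: $415,600; Unit PH1: $313,450; Unit PH2: $110,750

Sum of floor area: 17,997.
Pro-rata amounts: Unit 2C 8,907/17,997 × $839,800 = 415,630.31; Unit PH1 6,717/17,997 × $839,800 = 313,437.61; Unit PH2 2,373/17,997 × $839,800 = 110,732.09.
Rounded to nearest $50: Unit 2C $415,650; Unit PH1 $313,450; Unit PH2 $110,750. Sum = $839,850.
Difference $839,800 − $839,850 = −$50 applied to largest allocation (Unit 2C): Unit 2C becomes $415,600.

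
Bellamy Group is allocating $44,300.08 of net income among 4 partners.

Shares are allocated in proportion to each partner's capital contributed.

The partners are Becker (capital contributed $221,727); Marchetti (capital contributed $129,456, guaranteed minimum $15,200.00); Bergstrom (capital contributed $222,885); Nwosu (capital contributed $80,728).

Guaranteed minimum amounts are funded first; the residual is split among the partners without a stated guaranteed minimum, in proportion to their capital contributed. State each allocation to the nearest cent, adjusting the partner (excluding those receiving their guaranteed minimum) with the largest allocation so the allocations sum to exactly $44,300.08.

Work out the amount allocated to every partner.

Minimums first: Marchetti $15,200.00. Remaining pool $29,100.08.
Remaining pool split over remaining capital contributed 525,340: Becker 12,282.0905 → $12,282.09; Bergstrom 12,346.2354 → $12,346.24; Nwosu 4,471.7540 → $4,471.75.

Becker: $12,282.09; Marchetti: $15,200.00; Bergstrom: $12,346.24; Nwosu: $4,471.75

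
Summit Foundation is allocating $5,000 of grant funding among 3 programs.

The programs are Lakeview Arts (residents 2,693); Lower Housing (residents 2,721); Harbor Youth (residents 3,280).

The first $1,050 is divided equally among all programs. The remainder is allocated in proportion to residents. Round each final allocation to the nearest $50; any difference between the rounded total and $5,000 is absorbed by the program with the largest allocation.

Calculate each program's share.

Lakeview Arts: $1,550; Lower Housing: $1,600; Harbor Youth: $1,850

$1,050 shared equally gives $350 per program.
Remainder $3,950 by residents (total 8,694): Lakeview Arts 1,223.53 → $1,200; Lower Housing 1,236.25 → $1,250; Harbor Youth 1,490.22 → $1,500.
Totals: Lakeview Arts $350 + $1,200 = $1,550; Lower Housing $350 + $1,250 = $1,600; Harbor Youth $350 + $1,500 = $1,850.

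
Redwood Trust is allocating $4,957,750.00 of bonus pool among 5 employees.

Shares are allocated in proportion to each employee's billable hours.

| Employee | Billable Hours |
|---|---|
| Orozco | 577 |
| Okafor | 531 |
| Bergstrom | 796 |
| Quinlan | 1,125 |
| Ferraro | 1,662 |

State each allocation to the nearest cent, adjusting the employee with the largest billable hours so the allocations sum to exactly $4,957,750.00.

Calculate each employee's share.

Orozco: $609,810.65; Okafor: $561,194.89; Bergstrom: $841,263.91; Quinlan: $1,188,972.23; Ferraro: $1,756,508.32

Billable hours total: 577 + 531 + 796 + 1,125 + 1,662 = 4,691.
Pro-rata amounts: Orozco 609,810.6480; Okafor 561,194.8945; Bergstrom 841,263.9096; Quinlan 1,188,972.2341; Ferraro 1,756,508.3138.
After rounding (cent): Orozco $609,810.65; Okafor $561,194.89; Bergstrom $841,263.91; Quinlan $1,188,972.23; Ferraro $1,756,508.31. Sum = $4,957,749.99.
Difference $4,957,750.00 − $4,957,749.99 = +$0.01 applied to largest billable hours (Ferraro): Ferraro becomes $1,756,508.32.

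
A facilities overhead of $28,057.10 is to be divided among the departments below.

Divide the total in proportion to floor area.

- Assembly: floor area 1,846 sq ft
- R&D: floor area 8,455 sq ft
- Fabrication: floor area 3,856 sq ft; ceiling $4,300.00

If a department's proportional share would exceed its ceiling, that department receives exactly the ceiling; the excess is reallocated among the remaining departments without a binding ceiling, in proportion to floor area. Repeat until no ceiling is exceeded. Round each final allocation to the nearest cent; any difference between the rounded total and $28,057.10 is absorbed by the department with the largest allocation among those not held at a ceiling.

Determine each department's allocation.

Combined floor area = 14,157.
Proportional shares (ignoring caps): Assembly 3,658.5016; R&D 16,756.5713; Fabrication 7,642.0271.
Cap binds for Fabrication ($4,300.00); residual $23,757.10 reallocated over remaining floor area 10,301.
Remaining shares: Assembly 4,257.4125 → $4,257.41; R&D 19,499.6875 → $19,499.69.

Assembly: $4,257.41; R&D: $19,499.69; Fabrication: $4,300.00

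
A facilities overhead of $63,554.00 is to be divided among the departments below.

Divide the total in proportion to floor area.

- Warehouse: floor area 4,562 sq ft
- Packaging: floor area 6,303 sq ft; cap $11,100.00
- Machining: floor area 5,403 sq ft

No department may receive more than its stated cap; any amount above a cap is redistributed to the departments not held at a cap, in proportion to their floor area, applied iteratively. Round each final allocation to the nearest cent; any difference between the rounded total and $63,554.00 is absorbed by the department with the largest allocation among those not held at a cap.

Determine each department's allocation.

Warehouse: $24,013.56 · Packaging: $11,100.00 · Machining: $28,440.44

Sum of floor area: 16,268.
Unconstrained shares: Warehouse 17,822.3105; Packaging 24,623.8543; Machining 21,107.8351.
Capped: Packaging ($11,100.00); remaining pool $52,454.00 reallocated over remaining floor area 9,965.
Redistributed shares: Warehouse 24,013.5623 → $24,013.56; Machining 28,440.4377 → $28,440.44.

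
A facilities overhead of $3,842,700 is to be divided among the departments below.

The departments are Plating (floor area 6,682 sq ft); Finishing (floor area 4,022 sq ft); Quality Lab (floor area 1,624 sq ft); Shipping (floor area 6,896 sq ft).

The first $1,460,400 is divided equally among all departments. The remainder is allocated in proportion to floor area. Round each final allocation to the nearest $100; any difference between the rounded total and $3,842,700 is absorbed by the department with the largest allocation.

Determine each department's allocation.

Equal tier: $1,460,400 ÷ 4 = $365,100 apiece.
Remainder $2,382,300 by floor area (total 19,224): Plating 828,054.96 → $828,100; Finishing 498,419.19 → $498,400; Quality Lab 201,251.31 → $201,300; Shipping 854,574.53 → $854,600.
Rounding difference −$100 on remainder applied to Shipping.
Totals: Plating $365,100 + $828,100 = $1,193,200; Finishing $365,100 + $498,400 = $863,500; Quality Lab $365,100 + $201,300 = $566,400; Shipping $365,100 + $854,500 = $1,219,600.

Plating: $1,193,200 | Finishing: $863,500 | Quality Lab: $566,400 | Shipping: $1,219,600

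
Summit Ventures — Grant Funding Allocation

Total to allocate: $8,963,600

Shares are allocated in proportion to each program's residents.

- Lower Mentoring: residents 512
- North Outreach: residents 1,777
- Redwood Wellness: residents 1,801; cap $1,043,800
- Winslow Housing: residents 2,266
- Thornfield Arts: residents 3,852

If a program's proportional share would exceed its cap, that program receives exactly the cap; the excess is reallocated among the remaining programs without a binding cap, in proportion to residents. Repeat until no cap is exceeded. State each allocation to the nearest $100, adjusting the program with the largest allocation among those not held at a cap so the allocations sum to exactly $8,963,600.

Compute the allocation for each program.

Total residents = 10,208.
Pro-rata shares before constraints: Lower Mentoring 449,584.95; North Outreach 1,560,375.90; Redwood Wellness 1,581,450.20; Winslow Housing 1,989,764.66; Thornfield Arts 3,382,424.29.
Cap binds for Redwood Wellness ($1,043,800); remaining pool $7,919,800 reallocated over remaining residents 8,407.
Shares after redistribution: Lower Mentoring 482,328.73 → $482,300; North Outreach 1,674,019.82 → $1,674,000; Winslow Housing 2,134,681.43 → $2,134,700; Thornfield Arts 3,628,770.02 → $3,628,800.

Lower Mentoring: $482,300 · North Outreach: $1,674,000 · Redwood Wellness: $1,043,800 · Winslow Housing: $2,134,700 · Thornfield Arts: $3,628,800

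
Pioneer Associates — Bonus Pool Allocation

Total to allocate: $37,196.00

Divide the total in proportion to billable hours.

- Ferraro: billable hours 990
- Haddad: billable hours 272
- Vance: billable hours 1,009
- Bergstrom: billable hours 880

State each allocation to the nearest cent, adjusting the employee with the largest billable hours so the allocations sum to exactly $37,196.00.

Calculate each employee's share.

Combined billable hours = 990 + 272 + 1,009 + 880 = 3,151.
Raw shares: Ferraro 11,686.4614; Haddad 3,210.8258; Vance 11,910.7471; Bergstrom 10,387.9657.
At nearest cent: Ferraro $11,686.46; Haddad $3,210.83; Vance $11,910.75; Bergstrom $10,387.97. Sum = $37,196.01.
Difference $37,196.00 − $37,196.01 = −$0.01 applied to largest billable hours (Vance): Vance becomes $11,910.74.

Ferraro: $11,686.46; Haddad: $3,210.83; Vance: $11,910.74; Bergstrom: $10,387.97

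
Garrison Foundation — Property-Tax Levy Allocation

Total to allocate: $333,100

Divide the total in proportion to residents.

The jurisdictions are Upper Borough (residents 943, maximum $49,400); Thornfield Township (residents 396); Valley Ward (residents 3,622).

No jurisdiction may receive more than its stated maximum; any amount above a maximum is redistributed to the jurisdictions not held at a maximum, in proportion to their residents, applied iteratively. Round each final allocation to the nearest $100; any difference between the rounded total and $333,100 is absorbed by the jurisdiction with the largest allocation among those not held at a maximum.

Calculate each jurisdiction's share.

Sum of residents: 4,961.
Pro-rata shares before constraints: Upper Borough 63,316.53; Thornfield Township 26,588.91; Valley Ward 243,194.56.
Cap binds for Upper Borough ($49,400); remaining pool $283,700 reallocated over remaining residents 4,018.
Redistributed shares: Thornfield Township 27,960.48 → $28,000; Valley Ward 255,739.52 → $255,700.

Upper Borough: $49,400 · Thornfield Township: $28,000 · Valley Ward: $255,700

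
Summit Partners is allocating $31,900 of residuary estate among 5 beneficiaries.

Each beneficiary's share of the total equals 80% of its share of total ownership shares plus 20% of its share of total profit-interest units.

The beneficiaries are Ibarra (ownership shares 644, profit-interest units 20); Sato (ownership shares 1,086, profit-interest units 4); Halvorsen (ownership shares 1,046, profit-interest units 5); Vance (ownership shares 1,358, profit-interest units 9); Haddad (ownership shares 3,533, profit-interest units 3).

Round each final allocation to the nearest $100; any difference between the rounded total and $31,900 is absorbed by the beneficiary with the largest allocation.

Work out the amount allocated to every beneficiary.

Ibarra: $5,300 | Sato: $4,200 | Halvorsen: $4,300 | Vance: $5,900 | Haddad: $12,200

Totals — ownership shares 7,667, profit-interest units 41.
Blended shares (80% ownership shares + 20% profit-interest units): Ibarra 0.1648; Sato 0.1328; Halvorsen 0.1335; Vance 0.1856; Haddad 0.3833.
Pro-rata amounts: Ibarra 5,255.78; Sato 4,237.25; Halvorsen 4,259.71; Vance 5,920.66; Haddad 12,226.60.
At nearest $100: Ibarra $5,300; Sato $4,200; Halvorsen $4,300; Vance $5,900; Haddad $12,200. Sum = $31,900.
No rounding difference to absorb.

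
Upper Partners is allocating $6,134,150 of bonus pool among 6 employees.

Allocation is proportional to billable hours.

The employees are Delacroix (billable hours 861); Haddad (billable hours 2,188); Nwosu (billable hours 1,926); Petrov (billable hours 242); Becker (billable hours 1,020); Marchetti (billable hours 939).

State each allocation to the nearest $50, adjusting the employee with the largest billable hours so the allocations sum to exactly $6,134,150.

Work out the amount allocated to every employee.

Delacroix: $736,000; Haddad: $1,870,400; Nwosu: $1,646,350; Petrov: $206,850; Becker: $871,900; Marchetti: $802,650

Total billable hours = 7,176.
Proportional shares: Delacroix 861/7,176 × $6,134,150 = 735,995.42; Haddad 2,188/7,176 × $6,134,150 = 1,870,334.48; Nwosu 1,926/7,176 × $6,134,150 = 1,646,373.04; Petrov 242/7,176 × $6,134,150 = 206,865.15; Becker 1,020/7,176 × $6,134,150 = 871,910.95; Marchetti 939/7,176 × $6,134,150 = 802,670.97.
After rounding ($50): Delacroix $736,000; Haddad $1,870,350; Nwosu $1,646,350; Petrov $206,850; Becker $871,900; Marchetti $802,650. Sum = $6,134,100.
Difference $6,134,150 − $6,134,100 = +$50 applied to largest billable hours (Haddad): Haddad becomes $1,870,400.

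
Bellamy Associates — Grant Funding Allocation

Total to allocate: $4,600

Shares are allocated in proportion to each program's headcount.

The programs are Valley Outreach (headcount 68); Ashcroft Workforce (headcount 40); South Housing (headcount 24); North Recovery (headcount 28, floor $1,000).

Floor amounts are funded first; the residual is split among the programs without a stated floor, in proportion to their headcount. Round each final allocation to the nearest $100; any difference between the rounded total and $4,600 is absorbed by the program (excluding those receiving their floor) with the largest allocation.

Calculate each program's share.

Valley Outreach: $1,800 | Ashcroft Workforce: $1,100 | South Housing: $700 | North Recovery: $1,000

Guaranteed amounts: North Recovery $1,000. Balance $3,600.
Balance split over remaining headcount 132: Valley Outreach 1,854.55 → $1,900; Ashcroft Workforce 1,090.91 → $1,100; South Housing 654.55 → $700.
Rounding difference −$100 applied to Valley Outreach → $1,800.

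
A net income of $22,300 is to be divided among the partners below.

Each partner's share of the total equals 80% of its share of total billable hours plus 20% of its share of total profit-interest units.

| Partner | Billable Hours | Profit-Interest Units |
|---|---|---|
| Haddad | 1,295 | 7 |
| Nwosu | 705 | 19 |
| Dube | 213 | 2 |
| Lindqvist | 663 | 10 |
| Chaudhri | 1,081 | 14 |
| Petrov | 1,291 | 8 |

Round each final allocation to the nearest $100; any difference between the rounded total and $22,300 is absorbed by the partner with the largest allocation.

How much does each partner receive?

Haddad: $4,900 | Nwosu: $3,800 | Dube: $900 | Lindqvist: $3,000 | Chaudhri: $4,700 | Petrov: $5,000

Billable hours total 5,248; profit-interest units total 60.
Blended shares (80% billable hours + 20% profit-interest units): Haddad 0.2207; Nwosu 0.1708; Dube 0.0391; Lindqvist 0.1344; Chaudhri 0.2115; Petrov 0.2235.
Raw shares: Haddad 4,922.54; Nwosu 3,808.90; Dube 872.74; Lindqvist 2,997.13; Chaudhri 4,715.41; Petrov 4,983.28.
After rounding ($100): Haddad $4,900; Nwosu $3,800; Dube $900; Lindqvist $3,000; Chaudhri $4,700; Petrov $5,000. Sum = $22,300.
No rounding difference to absorb.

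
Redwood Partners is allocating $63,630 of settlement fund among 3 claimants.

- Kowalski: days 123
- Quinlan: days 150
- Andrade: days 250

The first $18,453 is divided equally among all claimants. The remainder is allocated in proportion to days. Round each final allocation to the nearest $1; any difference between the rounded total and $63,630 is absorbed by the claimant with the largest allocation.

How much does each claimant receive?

Kowalski: $16,776; Quinlan: $19,108; Andrade: $27,746

$18,453 shared equally gives $6,151 per claimant.
Remainder $45,177 by days (total 523): Kowalski 10,624.80 → $10,625; Quinlan 12,957.07 → $12,957; Andrade 21,595.12 → $21,595.
Totals: Kowalski $6,151 + $10,625 = $16,776; Quinlan $6,151 + $12,957 = $19,108; Andrade $6,151 + $21,595 = $27,746.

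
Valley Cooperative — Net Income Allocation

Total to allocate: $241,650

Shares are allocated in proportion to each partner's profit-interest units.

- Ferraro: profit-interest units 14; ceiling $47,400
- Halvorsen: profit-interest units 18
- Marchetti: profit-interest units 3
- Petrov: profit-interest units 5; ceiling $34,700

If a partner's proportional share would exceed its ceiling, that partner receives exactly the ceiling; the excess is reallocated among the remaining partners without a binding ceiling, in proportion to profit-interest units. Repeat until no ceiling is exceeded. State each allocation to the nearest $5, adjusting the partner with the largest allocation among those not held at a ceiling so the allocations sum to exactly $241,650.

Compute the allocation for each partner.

Ferraro: $47,400 | Halvorsen: $136,755 | Marchetti: $22,795 | Petrov: $34,700

Profit-interest units total: 40.
Unconstrained shares: Ferraro 84,577.50; Halvorsen 108,742.50; Marchetti 18,123.75; Petrov 30,206.25.
Capped: Ferraro ($47,400); remaining pool $194,250 reallocated over remaining profit-interest units 26.
Capped: Petrov ($34,700); remaining pool $159,550 reallocated over remaining profit-interest units 21.
Shares after redistribution: Halvorsen 136,757.14 → $136,755; Marchetti 22,792.86 → $22,795.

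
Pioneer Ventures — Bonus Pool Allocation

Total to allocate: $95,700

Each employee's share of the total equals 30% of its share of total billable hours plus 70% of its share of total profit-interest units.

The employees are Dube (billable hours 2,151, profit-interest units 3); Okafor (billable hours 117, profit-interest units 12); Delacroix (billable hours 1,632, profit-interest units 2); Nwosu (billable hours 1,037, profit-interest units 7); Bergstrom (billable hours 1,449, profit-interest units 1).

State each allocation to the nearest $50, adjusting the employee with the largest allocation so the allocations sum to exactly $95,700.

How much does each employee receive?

Billable hours total 6,386; profit-interest units total 25.
Blended shares (30% billable hours + 70% profit-interest units): Dube 0.1850; Okafor 0.3415; Delacroix 0.1327; Nwosu 0.2447; Bergstrom 0.0961.
Pro-rata amounts: Dube 17,709.21; Okafor 32,681.21; Delacroix 12,696.30; Nwosu 23,419.32; Bergstrom 9,193.97.
At nearest $50: Dube $17,700; Okafor $32,700; Delacroix $12,700; Nwosu $23,400; Bergstrom $9,200. Sum = $95,700.
No rounding difference to absorb.

Dube: $17,700 | Okafor: $32,700 | Delacroix: $12,700 | Nwosu: $23,400 | Bergstrom: $9,200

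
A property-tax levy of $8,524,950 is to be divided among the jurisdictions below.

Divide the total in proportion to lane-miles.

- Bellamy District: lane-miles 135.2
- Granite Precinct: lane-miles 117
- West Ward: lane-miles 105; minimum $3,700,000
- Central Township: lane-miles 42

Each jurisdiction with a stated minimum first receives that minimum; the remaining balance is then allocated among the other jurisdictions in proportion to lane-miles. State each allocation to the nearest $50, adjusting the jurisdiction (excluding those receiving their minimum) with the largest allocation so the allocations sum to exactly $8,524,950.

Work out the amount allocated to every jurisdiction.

Guaranteed amounts: West Ward $3,700,000. Residual $4,824,950.
Residual split over remaining lane-miles 294.2: Bellamy District 2,217,312.17 → $2,217,300; Granite Precinct 1,918,827.84 → $1,918,850; Central Township 688,809.99 → $688,800.

Bellamy District: $2,217,300 | Granite Precinct: $1,918,850 | West Ward: $3,700,000 | Central Township: $688,800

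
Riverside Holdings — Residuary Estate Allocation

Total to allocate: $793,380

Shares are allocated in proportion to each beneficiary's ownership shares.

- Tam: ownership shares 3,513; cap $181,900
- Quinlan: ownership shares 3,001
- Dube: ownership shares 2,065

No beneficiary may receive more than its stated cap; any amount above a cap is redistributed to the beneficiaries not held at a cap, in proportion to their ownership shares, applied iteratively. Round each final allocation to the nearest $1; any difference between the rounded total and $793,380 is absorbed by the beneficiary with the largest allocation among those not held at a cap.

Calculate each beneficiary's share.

Combined ownership shares = 8,579.
Unconstrained shares: Tam 324,879.82; Quinlan 277,530.41; Dube 190,969.78.
Cap binds for Tam ($181,900); residual $611,480 reallocated over remaining ownership shares 5,066.
Remaining shares: Quinlan 362,228.87 → $362,229; Dube 249,251.13 → $249,251.

Tam: $181,900 | Quinlan: $362,229 | Dube: $249,251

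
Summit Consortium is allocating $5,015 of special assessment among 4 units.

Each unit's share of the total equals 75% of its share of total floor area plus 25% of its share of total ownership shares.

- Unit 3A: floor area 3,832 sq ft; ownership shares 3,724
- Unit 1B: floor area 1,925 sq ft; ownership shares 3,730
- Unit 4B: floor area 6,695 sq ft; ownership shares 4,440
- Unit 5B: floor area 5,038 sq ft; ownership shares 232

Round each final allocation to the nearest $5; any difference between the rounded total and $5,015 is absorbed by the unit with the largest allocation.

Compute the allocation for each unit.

Floor area total 17,490; ownership shares total 12,126.
Blended shares (75% floor area + 25% ownership shares): Unit 3A 0.2411; Unit 1B 0.1594; Unit 4B 0.3786; Unit 5B 0.2208.
Raw shares: Unit 3A 1,209.11; Unit 1B 799.63; Unit 4B 1,898.84; Unit 5B 1,107.42.
Rounded to nearest $5: Unit 3A $1,210; Unit 1B $800; Unit 4B $1,900; Unit 5B $1,105. Sum = $5,015.
No rounding difference to absorb.

Unit 3A: $1,210; Unit 1B: $800; Unit 4B: $1,900; Unit 5B: $1,105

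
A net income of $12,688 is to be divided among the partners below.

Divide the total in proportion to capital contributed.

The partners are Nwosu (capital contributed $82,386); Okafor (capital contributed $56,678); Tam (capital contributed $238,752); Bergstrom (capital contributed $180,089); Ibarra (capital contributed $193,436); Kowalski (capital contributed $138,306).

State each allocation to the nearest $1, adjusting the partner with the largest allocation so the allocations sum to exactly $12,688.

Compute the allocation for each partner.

Nwosu: $1,175 | Okafor: $808 | Tam: $3,406 | Bergstrom: $2,568 | Ibarra: $2,759 | Kowalski: $1,972

Combined capital contributed = 889,647.
Pro-rata amounts: Nwosu 82,386/889,647 × $12,688 = 1,174.98; Okafor 56,678/889,647 × $12,688 = 808.33; Tam 238,752/889,647 × $12,688 = 3,405.04; Bergstrom 180,089/889,647 × $12,688 = 2,568.40; Ibarra 193,436/889,647 × $12,688 = 2,758.75; Kowalski 138,306/889,647 × $12,688 = 1,972.498.
At nearest $1: Nwosu $1,175; Okafor $808; Tam $3,405; Bergstrom $2,568; Ibarra $2,759; Kowalski $1,972. Sum = $12,687.
Difference $12,688 − $12,687 = +$1 applied to largest allocation (Tam): Tam becomes $3,406.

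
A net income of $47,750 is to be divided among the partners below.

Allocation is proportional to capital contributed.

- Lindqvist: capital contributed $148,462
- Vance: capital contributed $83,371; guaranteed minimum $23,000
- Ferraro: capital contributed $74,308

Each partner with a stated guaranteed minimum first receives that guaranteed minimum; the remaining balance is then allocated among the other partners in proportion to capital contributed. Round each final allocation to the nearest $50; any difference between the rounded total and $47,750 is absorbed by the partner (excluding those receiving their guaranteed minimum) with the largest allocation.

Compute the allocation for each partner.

Minimums first: Vance $23,000. Remaining pool $24,750.
Remaining pool split over remaining capital contributed 222,770: Lindqvist 16,494.30 → $16,500; Ferraro 8,255.70 → $8,250.

Lindqvist: $16,500; Vance: $23,000; Ferraro: $8,250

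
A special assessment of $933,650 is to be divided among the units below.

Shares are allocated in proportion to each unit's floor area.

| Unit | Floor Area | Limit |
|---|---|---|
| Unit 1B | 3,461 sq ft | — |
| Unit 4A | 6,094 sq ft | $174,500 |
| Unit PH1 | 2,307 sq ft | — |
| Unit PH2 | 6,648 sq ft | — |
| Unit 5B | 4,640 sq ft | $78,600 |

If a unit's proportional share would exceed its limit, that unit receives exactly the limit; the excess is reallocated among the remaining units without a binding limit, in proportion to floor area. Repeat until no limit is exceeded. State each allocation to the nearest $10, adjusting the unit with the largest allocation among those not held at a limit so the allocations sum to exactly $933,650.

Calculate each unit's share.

Unit 1B: $189,710 · Unit 4A: $174,500 · Unit PH1: $126,450 · Unit PH2: $364,390 · Unit 5B: $78,600

Sum of floor area: 23,150.
Proportional shares (ignoring caps): Unit 1B 139,583.70; Unit 4A 245,773.78; Unit PH1 93,042.36; Unit PH2 268,116.86; Unit 5B 187,133.30.
Held at cap: Unit 4A ($174,500), Unit 5B ($78,600); balance $680,550 reallocated over remaining floor area 12,416.
Shares after redistribution: Unit 1B 189,705.50 → $189,710; Unit PH1 126,452.07 → $126,450; Unit PH2 364,392.43 → $364,390.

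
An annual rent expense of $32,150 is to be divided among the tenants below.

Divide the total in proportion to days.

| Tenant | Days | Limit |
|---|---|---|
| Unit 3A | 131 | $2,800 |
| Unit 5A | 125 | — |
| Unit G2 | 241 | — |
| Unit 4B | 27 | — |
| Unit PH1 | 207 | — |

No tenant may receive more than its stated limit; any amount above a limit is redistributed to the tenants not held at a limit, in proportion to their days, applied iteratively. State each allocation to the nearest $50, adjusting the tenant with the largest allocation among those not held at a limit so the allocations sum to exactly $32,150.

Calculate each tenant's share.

Unit 3A: $2,800 · Unit 5A: $6,100 · Unit G2: $11,800 · Unit 4B: $1,300 · Unit PH1: $10,150

Combined days = 731.
Proportional shares (ignoring caps): Unit 3A 5,761.49; Unit 5A 5,497.61; Unit G2 10,599.38; Unit 4B 1,187.48; Unit PH1 9,104.04.
Capped: Unit 3A ($2,800); remaining pool $29,350 reallocated over remaining days 600.
Shares after redistribution: Unit 5A 6,114.58 → $6,100; Unit G2 11,788.92 → $11,800; Unit 4B 1,320.75 → $1,300; Unit PH1 10,125.75 → $10,150.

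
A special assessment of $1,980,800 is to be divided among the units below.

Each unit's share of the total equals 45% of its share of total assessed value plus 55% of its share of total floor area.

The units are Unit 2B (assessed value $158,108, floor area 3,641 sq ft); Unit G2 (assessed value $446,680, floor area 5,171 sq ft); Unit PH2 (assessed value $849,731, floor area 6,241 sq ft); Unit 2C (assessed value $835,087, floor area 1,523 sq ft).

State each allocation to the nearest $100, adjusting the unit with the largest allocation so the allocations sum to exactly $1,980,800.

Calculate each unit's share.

Assessed value total 2,289,606; floor area total 16,576.
Composite weights (45% assessed value + 55% floor area): Unit 2B 0.1519; Unit G2 0.2594; Unit PH2 0.3741; Unit 2C 0.2147.
Pro-rata amounts: Unit 2B 300,853.43; Unit G2 513,754.20; Unit PH2 740,989.46; Unit 2C 425,202.90.
At nearest $100: Unit 2B $300,900; Unit G2 $513,800; Unit PH2 $741,000; Unit 2C $425,200. Sum = $1,980,900.
Difference $1,980,800 − $1,980,900 = −$100 applied to largest allocation (Unit PH2): Unit PH2 becomes $740,900.

Unit 2B: $300,900 · Unit G2: $513,800 · Unit PH2: $740,900 · Unit 2C: $425,200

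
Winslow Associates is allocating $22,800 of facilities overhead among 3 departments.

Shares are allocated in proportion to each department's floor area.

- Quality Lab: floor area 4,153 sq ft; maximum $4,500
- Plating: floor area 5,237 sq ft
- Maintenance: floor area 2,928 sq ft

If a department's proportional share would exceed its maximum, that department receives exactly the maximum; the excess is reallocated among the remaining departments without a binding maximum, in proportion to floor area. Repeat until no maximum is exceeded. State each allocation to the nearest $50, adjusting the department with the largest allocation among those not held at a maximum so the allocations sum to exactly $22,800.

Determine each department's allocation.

Floor area total: 12,318.
Proportional shares (ignoring caps): Quality Lab 7,686.99; Plating 9,693.42; Maintenance 5,419.58.
Held at cap: Quality Lab ($4,500); residual $18,300 reallocated over remaining floor area 8,165.
Shares after redistribution: Plating 11,737.55 → $11,750; Maintenance 6,562.45 → $6,550.

Quality Lab: $4,500 | Plating: $11,750 | Maintenance: $6,550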